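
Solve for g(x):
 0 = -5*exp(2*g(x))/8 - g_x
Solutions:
 g(x) = log(-sqrt(1/(C1 + 5*x))) + log(2)
 g(x) = log(1/(C1 + 5*x))/2 + log(2)


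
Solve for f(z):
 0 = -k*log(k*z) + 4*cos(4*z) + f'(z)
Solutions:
 f(z) = C1 + k*z*(log(k*z) - 1) - sin(4*z)


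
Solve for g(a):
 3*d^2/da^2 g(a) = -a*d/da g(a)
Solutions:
 g(a) = C1 + C2*erf(sqrt(6)*a/6)


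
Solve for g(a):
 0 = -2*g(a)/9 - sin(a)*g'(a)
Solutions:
 g(a) = C1*(cos(a) + 1)^(1/9)/(cos(a) - 1)^(1/9)


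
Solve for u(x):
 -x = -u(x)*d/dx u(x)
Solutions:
 u(x) = -sqrt(C1 + x^2)
 u(x) = sqrt(C1 + x^2)


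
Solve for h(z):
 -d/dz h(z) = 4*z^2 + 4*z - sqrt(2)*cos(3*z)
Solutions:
 h(z) = C1 - 4*z^3/3 - 2*z^2 + sqrt(2)*sin(3*z)/3


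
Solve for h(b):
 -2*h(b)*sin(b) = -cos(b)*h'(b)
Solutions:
 h(b) = C1/cos(b)^2


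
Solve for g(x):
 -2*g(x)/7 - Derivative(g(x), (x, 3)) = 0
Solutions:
 g(x) = C3*exp(-2^(1/3)*7^(2/3)*x/7) + (C1*sin(2^(1/3)*sqrt(3)*7^(2/3)*x/14) + C2*cos(2^(1/3)*sqrt(3)*7^(2/3)*x/14))*exp(2^(1/3)*7^(2/3)*x/14)


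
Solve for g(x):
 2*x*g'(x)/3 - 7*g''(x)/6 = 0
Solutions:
 g(x) = C1 + C2*erfi(sqrt(14)*x/7)


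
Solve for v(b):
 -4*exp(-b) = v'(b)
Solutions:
 v(b) = C1 + 4*exp(-b)


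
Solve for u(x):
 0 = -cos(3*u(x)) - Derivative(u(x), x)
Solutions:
 u(x) = -asin((C1 + exp(6*x))/(C1 - exp(6*x)))/3 + pi/3
 u(x) = asin((C1 + exp(6*x))/(C1 - exp(6*x)))/3


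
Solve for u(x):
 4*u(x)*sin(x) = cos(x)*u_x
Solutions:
 u(x) = C1/cos(x)^4


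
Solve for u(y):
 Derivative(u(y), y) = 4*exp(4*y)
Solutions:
 u(y) = C1 + exp(4*y)


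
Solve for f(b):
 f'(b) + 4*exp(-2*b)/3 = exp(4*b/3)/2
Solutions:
 f(b) = C1 + 3*exp(4*b/3)/8 + 2*exp(-2*b)/3


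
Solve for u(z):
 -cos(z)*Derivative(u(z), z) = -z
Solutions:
 u(z) = C1 + Integral(z/cos(z), z)


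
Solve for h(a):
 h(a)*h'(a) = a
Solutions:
 h(a) = -sqrt(C1 + a^2)
 h(a) = sqrt(C1 + a^2)


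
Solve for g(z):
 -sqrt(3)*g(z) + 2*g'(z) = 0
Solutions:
 g(z) = C1*exp(sqrt(3)*z/2)


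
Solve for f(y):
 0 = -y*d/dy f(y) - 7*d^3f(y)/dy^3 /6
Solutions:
 f(y) = C1 + Integral(C2*airyai(-6^(1/3)*7^(2/3)*y/7) + C3*airybi(-6^(1/3)*7^(2/3)*y/7), y)


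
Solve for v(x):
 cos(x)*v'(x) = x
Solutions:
 v(x) = C1 + Integral(x/cos(x), x)


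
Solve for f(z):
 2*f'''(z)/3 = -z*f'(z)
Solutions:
 f(z) = C1 + Integral(C2*airyai(-2^(2/3)*3^(1/3)*z/2) + C3*airybi(-2^(2/3)*3^(1/3)*z/2), z)


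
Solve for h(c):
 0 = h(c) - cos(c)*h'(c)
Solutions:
 h(c) = C1*sqrt(sin(c) + 1)/sqrt(sin(c) - 1)


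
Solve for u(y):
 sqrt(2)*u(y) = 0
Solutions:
 u(y) = 0


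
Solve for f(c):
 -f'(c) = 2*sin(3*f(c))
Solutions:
 f(c) = -acos((-C1 - exp(12*c))/(C1 - exp(12*c)))/3 + 2*pi/3
 f(c) = acos((-C1 - exp(12*c))/(C1 - exp(12*c)))/3


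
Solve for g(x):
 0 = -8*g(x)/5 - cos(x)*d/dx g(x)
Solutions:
 g(x) = C1*(sin(x) - 1)^(4/5)/(sin(x) + 1)^(4/5)


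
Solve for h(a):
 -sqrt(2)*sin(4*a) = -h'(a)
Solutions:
 h(a) = C1 - sqrt(2)*cos(4*a)/4


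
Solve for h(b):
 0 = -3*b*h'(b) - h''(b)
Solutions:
 h(b) = C1 + C2*erf(sqrt(6)*b/2)


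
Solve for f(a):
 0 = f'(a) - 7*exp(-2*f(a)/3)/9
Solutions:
 f(a) = 3*log(-sqrt(C1 + 7*a)) - 6*log(3) + 3*log(6)/2
 f(a) = 3*log(C1 + 7*a)/2 - 6*log(3) + 3*log(6)/2


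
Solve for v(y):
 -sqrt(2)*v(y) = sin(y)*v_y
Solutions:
 v(y) = C1*(cos(y) + 1)^(sqrt(2)/2)/(cos(y) - 1)^(sqrt(2)/2)


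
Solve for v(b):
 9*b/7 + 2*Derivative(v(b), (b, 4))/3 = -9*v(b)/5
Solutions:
 v(b) = -5*b/7 + (C1*sin(15^(3/4)*2^(1/4)*b/10) + C2*cos(15^(3/4)*2^(1/4)*b/10))*exp(-15^(3/4)*2^(1/4)*b/10) + (C3*sin(15^(3/4)*2^(1/4)*b/10) + C4*cos(15^(3/4)*2^(1/4)*b/10))*exp(15^(3/4)*2^(1/4)*b/10)


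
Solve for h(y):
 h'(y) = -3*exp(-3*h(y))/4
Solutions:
 h(y) = log(C1 - 9*y/4)/3
 h(y) = log((-1 - sqrt(3)*I)*(C1 - 9*y/4)^(1/3)/2)
 h(y) = log((-1 + sqrt(3)*I)*(C1 - 9*y/4)^(1/3)/2)


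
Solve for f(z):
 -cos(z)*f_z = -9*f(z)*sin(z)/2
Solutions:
 f(z) = C1/cos(z)^(9/2)


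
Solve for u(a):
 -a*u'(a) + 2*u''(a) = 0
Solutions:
 u(a) = C1 + C2*erfi(a/2)


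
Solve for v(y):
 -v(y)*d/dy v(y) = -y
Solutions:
 v(y) = -sqrt(C1 + y^2)
 v(y) = sqrt(C1 + y^2)


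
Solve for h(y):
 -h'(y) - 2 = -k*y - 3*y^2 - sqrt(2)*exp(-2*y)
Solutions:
 h(y) = C1 + k*y^2/2 + y^3 - 2*y - sqrt(2)*exp(-2*y)/2


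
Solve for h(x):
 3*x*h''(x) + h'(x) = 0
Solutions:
 h(x) = C1 + C2*x^(2/3)


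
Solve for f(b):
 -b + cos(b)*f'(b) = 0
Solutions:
 f(b) = C1 + Integral(b/cos(b), b)


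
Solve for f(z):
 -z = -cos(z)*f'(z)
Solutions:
 f(z) = C1 + Integral(z/cos(z), z)


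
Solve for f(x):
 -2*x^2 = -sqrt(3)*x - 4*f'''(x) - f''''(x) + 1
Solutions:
 f(x) = C1 + C2*x + C3*x^2 + C4*exp(-4*x) + x^5/120 + x^4*(-sqrt(3) - 1)/96 + x^3*(sqrt(3) + 5)/96


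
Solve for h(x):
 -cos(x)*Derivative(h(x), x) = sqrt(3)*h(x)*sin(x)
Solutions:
 h(x) = C1*cos(x)^(sqrt(3))


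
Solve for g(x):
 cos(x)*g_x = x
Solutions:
 g(x) = C1 + Integral(x/cos(x), x)


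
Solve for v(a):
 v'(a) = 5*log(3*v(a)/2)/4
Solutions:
 4*Integral(1/(-log(_y) - log(3) + log(2)), (_y, v(a)))/5 = C1 - a


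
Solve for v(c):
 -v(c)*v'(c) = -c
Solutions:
 v(c) = -sqrt(C1 + c^2)
 v(c) = sqrt(C1 + c^2)


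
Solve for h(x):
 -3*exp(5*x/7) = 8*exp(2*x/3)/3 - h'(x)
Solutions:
 h(x) = C1 + 21*exp(5*x/7)/5 + 4*exp(2*x/3)


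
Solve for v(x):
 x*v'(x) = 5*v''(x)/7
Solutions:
 v(x) = C1 + C2*erfi(sqrt(70)*x/10)


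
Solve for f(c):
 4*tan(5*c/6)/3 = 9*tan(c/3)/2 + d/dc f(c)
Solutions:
 f(c) = C1 + 27*log(cos(c/3))/2 - 8*log(cos(5*c/6))/5


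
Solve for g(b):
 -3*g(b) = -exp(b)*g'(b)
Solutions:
 g(b) = C1*exp(-3*exp(-b))


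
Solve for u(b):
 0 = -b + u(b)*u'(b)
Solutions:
 u(b) = -sqrt(C1 + b^2)
 u(b) = sqrt(C1 + b^2)


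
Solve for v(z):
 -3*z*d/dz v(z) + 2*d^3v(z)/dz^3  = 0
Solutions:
 v(z) = C1 + Integral(C2*airyai(2^(2/3)*3^(1/3)*z/2) + C3*airybi(2^(2/3)*3^(1/3)*z/2), z)


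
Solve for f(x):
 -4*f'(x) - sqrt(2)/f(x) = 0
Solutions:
 f(x) = -sqrt(C1 - 2*sqrt(2)*x)/2
 f(x) = sqrt(C1 - 2*sqrt(2)*x)/2


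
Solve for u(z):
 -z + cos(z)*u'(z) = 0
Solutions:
 u(z) = C1 + Integral(z/cos(z), z)


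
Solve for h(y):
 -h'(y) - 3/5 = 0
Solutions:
 h(y) = C1 - 3*y/5


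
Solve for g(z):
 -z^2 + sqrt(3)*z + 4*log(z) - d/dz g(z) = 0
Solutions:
 g(z) = C1 - z^3/3 + sqrt(3)*z^2/2 + 4*z*log(z) - 4*z


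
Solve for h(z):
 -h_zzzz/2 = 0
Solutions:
 h(z) = C1 + C2*z + C3*z^2 + C4*z^3


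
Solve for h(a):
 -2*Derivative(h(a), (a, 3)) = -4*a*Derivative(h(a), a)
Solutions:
 h(a) = C1 + Integral(C2*airyai(2^(1/3)*a) + C3*airybi(2^(1/3)*a), a)


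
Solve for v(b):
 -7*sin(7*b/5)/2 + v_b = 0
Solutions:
 v(b) = C1 - 5*cos(7*b/5)/2


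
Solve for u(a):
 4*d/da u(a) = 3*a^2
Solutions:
 u(a) = C1 + a^3/4


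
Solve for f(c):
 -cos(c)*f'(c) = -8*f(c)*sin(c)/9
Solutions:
 f(c) = C1/cos(c)^(8/9)


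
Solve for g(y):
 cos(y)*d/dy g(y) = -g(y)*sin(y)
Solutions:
 g(y) = C1*cos(y)


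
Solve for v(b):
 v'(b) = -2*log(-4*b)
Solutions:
 v(b) = C1 - 2*b*log(-b) + 2*b*(1 - 2*log(2))


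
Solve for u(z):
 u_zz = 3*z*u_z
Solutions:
 u(z) = C1 + C2*erfi(sqrt(6)*z/2)


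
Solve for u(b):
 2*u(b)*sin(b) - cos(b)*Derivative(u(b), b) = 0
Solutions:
 u(b) = C1/cos(b)^2


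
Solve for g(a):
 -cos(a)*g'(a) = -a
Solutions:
 g(a) = C1 + Integral(a/cos(a), a)


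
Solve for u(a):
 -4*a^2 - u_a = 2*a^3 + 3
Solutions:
 u(a) = C1 - a^4/2 - 4*a^3/3 - 3*a


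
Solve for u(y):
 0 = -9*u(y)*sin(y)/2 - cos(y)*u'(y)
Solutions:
 u(y) = C1*cos(y)^(9/2)


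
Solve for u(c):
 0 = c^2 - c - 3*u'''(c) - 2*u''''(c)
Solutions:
 u(c) = C1 + C2*c + C3*c^2 + C4*exp(-3*c/2) + c^5/180 - 7*c^4/216 + 7*c^3/81


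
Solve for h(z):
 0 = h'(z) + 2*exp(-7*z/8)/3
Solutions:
 h(z) = C1 + 16*exp(-7*z/8)/21


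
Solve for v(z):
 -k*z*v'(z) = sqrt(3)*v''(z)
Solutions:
 v(z) = Piecewise((-sqrt(2)*3^(1/4)*sqrt(pi)*C1*erf(sqrt(2)*3^(3/4)*sqrt(k)*z/6)/(2*sqrt(k)) - C2, (k > 0) | (k < 0)), (-C1*z - C2, True))


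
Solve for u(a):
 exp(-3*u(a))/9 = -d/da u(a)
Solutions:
 u(a) = log(C1 - a/3)/3
 u(a) = log((-1 - sqrt(3)*I)*(C1 - a/3)^(1/3)/2)
 u(a) = log((-1 + sqrt(3)*I)*(C1 - a/3)^(1/3)/2)


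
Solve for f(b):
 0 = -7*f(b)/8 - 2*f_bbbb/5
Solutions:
 f(b) = (C1*sin(sqrt(2)*35^(1/4)*b/4) + C2*cos(sqrt(2)*35^(1/4)*b/4))*exp(-sqrt(2)*35^(1/4)*b/4) + (C3*sin(sqrt(2)*35^(1/4)*b/4) + C4*cos(sqrt(2)*35^(1/4)*b/4))*exp(sqrt(2)*35^(1/4)*b/4)


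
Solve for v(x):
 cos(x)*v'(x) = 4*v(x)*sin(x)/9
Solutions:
 v(x) = C1/cos(x)^(4/9)


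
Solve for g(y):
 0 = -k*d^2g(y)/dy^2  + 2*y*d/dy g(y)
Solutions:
 g(y) = C1 + C2*erf(y*sqrt(-1/k))/sqrt(-1/k)


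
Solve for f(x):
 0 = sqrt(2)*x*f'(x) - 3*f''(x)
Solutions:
 f(x) = C1 + C2*erfi(2^(3/4)*sqrt(3)*x/6)


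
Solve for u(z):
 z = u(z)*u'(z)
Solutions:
 u(z) = -sqrt(C1 + z^2)
 u(z) = sqrt(C1 + z^2)


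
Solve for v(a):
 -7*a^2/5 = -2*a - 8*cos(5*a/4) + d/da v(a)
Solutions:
 v(a) = C1 - 7*a^3/15 + a^2 + 32*sin(5*a/4)/5


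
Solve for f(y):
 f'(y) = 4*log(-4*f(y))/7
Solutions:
 -7*Integral(1/(log(-_y) + 2*log(2)), (_y, f(y)))/4 = C1 - y


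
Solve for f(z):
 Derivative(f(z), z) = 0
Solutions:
 f(z) = C1


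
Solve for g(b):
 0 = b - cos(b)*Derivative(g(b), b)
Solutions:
 g(b) = C1 + Integral(b/cos(b), b)


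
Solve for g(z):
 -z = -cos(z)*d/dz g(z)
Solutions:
 g(z) = C1 + Integral(z/cos(z), z)


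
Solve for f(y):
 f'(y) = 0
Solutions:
 f(y) = C1


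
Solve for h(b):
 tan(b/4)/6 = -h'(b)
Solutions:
 h(b) = C1 + 2*log(cos(b/4))/3


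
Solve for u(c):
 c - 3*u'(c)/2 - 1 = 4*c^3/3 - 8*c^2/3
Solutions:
 u(c) = C1 - 2*c^4/9 + 16*c^3/27 + c^2/3 - 2*c/3


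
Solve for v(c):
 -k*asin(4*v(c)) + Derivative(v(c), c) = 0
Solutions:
 Integral(1/asin(4*_y), (_y, v(c))) = C1 + c*k


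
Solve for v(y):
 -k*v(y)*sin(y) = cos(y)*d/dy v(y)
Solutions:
 v(y) = C1*exp(k*log(cos(y)))


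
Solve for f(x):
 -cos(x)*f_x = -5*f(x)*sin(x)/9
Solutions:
 f(x) = C1/cos(x)^(5/9)


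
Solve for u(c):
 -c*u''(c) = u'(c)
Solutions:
 u(c) = C1 + C2*log(c)


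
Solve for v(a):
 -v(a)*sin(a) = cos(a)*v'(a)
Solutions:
 v(a) = C1*cos(a)


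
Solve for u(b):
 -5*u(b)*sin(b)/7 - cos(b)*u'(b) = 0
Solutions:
 u(b) = C1*cos(b)^(5/7)


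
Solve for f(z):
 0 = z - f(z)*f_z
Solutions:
 f(z) = -sqrt(C1 + z^2)
 f(z) = sqrt(C1 + z^2)


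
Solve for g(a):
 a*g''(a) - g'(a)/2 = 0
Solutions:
 g(a) = C1 + C2*a^(3/2)


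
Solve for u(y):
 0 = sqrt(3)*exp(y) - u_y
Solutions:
 u(y) = C1 + sqrt(3)*exp(y)


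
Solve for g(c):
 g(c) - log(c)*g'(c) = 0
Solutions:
 g(c) = C1*exp(li(c))


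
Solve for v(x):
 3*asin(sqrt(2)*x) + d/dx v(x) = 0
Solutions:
 v(x) = C1 - 3*x*asin(sqrt(2)*x) - 3*sqrt(2)*sqrt(1 - 2*x^2)/2


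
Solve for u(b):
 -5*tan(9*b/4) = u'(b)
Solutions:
 u(b) = C1 + 20*log(cos(9*b/4))/9


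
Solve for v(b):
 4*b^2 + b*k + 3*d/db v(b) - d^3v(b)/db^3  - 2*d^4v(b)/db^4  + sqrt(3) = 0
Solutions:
 v(b) = C1 + C4*exp(b) - 4*b^3/9 - b^2*k/6 - 8*b/9 - sqrt(3)*b/3 + (C2*sin(sqrt(15)*b/4) + C3*cos(sqrt(15)*b/4))*exp(-3*b/4)


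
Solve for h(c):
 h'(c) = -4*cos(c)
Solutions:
 h(c) = C1 - 4*sin(c)


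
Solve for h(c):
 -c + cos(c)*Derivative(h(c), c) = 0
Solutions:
 h(c) = C1 + Integral(c/cos(c), c)


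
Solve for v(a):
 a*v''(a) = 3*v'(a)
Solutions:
 v(a) = C1 + C2*a^4


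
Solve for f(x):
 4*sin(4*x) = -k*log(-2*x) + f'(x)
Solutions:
 f(x) = C1 + k*x*(log(-x) - 1) + k*x*log(2) - cos(4*x)


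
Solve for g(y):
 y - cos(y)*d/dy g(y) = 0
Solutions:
 g(y) = C1 + Integral(y/cos(y), y)


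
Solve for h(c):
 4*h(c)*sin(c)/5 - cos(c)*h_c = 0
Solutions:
 h(c) = C1/cos(c)^(4/5)


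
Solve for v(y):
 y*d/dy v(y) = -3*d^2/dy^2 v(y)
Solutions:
 v(y) = C1 + C2*erf(sqrt(6)*y/6)


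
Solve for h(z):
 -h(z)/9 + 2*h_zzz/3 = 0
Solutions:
 h(z) = C3*exp(6^(2/3)*z/6) + (C1*sin(2^(2/3)*3^(1/6)*z/4) + C2*cos(2^(2/3)*3^(1/6)*z/4))*exp(-6^(2/3)*z/12)


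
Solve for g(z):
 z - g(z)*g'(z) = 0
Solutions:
 g(z) = -sqrt(C1 + z^2)
 g(z) = sqrt(C1 + z^2)


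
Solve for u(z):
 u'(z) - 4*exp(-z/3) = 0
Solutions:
 u(z) = C1 - 12*exp(-z/3)


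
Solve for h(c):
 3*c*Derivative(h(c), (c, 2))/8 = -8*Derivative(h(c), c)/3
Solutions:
 h(c) = C1 + C2/c^(55/9)


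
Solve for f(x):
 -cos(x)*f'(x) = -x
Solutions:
 f(x) = C1 + Integral(x/cos(x), x)


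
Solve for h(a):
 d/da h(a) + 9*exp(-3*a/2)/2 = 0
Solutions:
 h(a) = C1 + 3*exp(-3*a/2)


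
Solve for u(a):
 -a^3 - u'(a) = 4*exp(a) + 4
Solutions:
 u(a) = C1 - a^4/4 - 4*a - 4*exp(a)


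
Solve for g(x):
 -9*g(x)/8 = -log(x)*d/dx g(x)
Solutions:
 g(x) = C1*exp(9*li(x)/8)


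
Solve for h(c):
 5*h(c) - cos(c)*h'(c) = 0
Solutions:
 h(c) = C1*sqrt(sin(c) + 1)*(sin(c)^2 + 2*sin(c) + 1)/(sqrt(sin(c) - 1)*(sin(c)^2 - 2*sin(c) + 1))


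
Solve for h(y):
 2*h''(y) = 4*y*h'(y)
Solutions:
 h(y) = C1 + C2*erfi(y)


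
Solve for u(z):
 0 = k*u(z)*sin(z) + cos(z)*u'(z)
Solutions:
 u(z) = C1*exp(k*log(cos(z)))


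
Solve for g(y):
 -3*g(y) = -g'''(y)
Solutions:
 g(y) = C3*exp(3^(1/3)*y) + (C1*sin(3^(5/6)*y/2) + C2*cos(3^(5/6)*y/2))*exp(-3^(1/3)*y/2)


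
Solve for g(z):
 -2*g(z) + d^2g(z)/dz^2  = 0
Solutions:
 g(z) = C1*exp(-sqrt(2)*z) + C2*exp(sqrt(2)*z)


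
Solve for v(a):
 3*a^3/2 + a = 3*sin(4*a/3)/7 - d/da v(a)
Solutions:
 v(a) = C1 - 3*a^4/8 - a^2/2 - 9*cos(4*a/3)/28


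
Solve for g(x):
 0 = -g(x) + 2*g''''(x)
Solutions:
 g(x) = C1*exp(-2^(3/4)*x/2) + C2*exp(2^(3/4)*x/2) + C3*sin(2^(3/4)*x/2) + C4*cos(2^(3/4)*x/2)


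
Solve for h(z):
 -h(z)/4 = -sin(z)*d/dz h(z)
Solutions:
 h(z) = C1*(cos(z) - 1)^(1/8)/(cos(z) + 1)^(1/8)


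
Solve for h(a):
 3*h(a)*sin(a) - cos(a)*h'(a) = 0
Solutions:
 h(a) = C1/cos(a)^3


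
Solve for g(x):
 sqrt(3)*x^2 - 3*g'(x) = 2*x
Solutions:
 g(x) = C1 + sqrt(3)*x^3/9 - x^2/3


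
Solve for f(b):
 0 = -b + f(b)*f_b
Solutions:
 f(b) = -sqrt(C1 + b^2)
 f(b) = sqrt(C1 + b^2)


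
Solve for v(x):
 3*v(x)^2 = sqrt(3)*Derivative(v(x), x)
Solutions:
 v(x) = -1/(C1 + sqrt(3)*x)


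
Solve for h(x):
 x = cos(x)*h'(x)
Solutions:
 h(x) = C1 + Integral(x/cos(x), x)


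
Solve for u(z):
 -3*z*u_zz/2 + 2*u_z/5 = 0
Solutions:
 u(z) = C1 + C2*z^(19/15)


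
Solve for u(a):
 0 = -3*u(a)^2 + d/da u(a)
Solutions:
 u(a) = -1/(C1 + 3*a)


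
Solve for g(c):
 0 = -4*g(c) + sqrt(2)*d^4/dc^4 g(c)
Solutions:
 g(c) = C1*exp(-2^(3/8)*c) + C2*exp(2^(3/8)*c) + C3*sin(2^(3/8)*c) + C4*cos(2^(3/8)*c)


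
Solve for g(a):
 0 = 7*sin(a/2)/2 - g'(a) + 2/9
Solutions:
 g(a) = C1 + 2*a/9 - 7*cos(a/2)


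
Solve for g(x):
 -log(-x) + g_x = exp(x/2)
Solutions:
 g(x) = C1 + x*log(-x) - x + 2*exp(x/2)


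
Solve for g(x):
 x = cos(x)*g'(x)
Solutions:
 g(x) = C1 + Integral(x/cos(x), x)


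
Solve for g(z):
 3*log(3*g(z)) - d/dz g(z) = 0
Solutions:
 -Integral(1/(log(_y) + log(3)), (_y, g(z)))/3 = C1 - z


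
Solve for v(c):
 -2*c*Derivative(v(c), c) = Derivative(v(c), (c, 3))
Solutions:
 v(c) = C1 + Integral(C2*airyai(-2^(1/3)*c) + C3*airybi(-2^(1/3)*c), c)


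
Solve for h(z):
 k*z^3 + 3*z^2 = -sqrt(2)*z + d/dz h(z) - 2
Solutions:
 h(z) = C1 + k*z^4/4 + z^3 + sqrt(2)*z^2/2 + 2*z


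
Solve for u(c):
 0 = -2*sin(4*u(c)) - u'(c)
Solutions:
 u(c) = -acos((-C1 - exp(16*c))/(C1 - exp(16*c)))/4 + pi/2
 u(c) = acos((-C1 - exp(16*c))/(C1 - exp(16*c)))/4


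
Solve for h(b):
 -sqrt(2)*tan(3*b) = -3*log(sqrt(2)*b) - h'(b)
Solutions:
 h(b) = C1 - 3*b*log(b) - 3*b*log(2)/2 + 3*b - sqrt(2)*log(cos(3*b))/3


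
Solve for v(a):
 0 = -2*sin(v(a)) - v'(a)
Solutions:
 v(a) = -acos((-C1 - exp(4*a))/(C1 - exp(4*a))) + 2*pi
 v(a) = acos((-C1 - exp(4*a))/(C1 - exp(4*a)))


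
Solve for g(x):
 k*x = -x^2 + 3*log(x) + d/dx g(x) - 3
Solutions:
 g(x) = C1 + k*x^2/2 + x^3/3 - 3*x*log(x) + 6*x


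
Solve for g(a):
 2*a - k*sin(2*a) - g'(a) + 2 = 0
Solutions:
 g(a) = C1 + a^2 + 2*a + k*cos(2*a)/2


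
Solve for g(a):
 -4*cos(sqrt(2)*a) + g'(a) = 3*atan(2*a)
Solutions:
 g(a) = C1 + 3*a*atan(2*a) - 3*log(4*a^2 + 1)/4 + 2*sqrt(2)*sin(sqrt(2)*a)


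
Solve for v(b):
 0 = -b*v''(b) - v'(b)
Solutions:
 v(b) = C1 + C2*log(b)


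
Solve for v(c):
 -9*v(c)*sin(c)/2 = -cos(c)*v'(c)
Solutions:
 v(c) = C1/cos(c)^(9/2)


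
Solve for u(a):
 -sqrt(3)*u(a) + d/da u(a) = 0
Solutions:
 u(a) = C1*exp(sqrt(3)*a)


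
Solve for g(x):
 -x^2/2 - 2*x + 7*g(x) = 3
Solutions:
 g(x) = x^2/14 + 2*x/7 + 3/7


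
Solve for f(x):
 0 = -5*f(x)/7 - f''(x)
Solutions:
 f(x) = C1*sin(sqrt(35)*x/7) + C2*cos(sqrt(35)*x/7)


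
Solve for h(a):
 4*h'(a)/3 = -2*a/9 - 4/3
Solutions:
 h(a) = C1 - a^2/12 - a


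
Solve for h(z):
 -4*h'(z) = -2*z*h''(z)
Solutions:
 h(z) = C1 + C2*z^3


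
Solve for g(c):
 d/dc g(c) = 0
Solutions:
 g(c) = C1


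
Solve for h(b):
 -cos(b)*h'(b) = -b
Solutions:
 h(b) = C1 + Integral(b/cos(b), b)


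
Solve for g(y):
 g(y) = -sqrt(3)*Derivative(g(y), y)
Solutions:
 g(y) = C1*exp(-sqrt(3)*y/3)


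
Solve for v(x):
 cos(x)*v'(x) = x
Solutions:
 v(x) = C1 + Integral(x/cos(x), x)


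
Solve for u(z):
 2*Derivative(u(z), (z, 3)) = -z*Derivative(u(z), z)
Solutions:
 u(z) = C1 + Integral(C2*airyai(-2^(2/3)*z/2) + C3*airybi(-2^(2/3)*z/2), z)


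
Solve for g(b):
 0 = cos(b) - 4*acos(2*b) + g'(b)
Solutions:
 g(b) = C1 + 4*b*acos(2*b) - 2*sqrt(1 - 4*b^2) - sin(b)


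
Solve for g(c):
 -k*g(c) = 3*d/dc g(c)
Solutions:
 g(c) = C1*exp(-c*k/3)


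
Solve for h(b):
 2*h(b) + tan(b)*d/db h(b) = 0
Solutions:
 h(b) = C1/sin(b)^2


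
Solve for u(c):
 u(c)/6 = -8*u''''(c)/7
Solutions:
 u(c) = (C1*sin(sqrt(2)*3^(3/4)*7^(1/4)*c/12) + C2*cos(sqrt(2)*3^(3/4)*7^(1/4)*c/12))*exp(-sqrt(2)*3^(3/4)*7^(1/4)*c/12) + (C3*sin(sqrt(2)*3^(3/4)*7^(1/4)*c/12) + C4*cos(sqrt(2)*3^(3/4)*7^(1/4)*c/12))*exp(sqrt(2)*3^(3/4)*7^(1/4)*c/12)


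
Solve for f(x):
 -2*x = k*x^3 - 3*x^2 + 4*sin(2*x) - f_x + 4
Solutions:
 f(x) = C1 + k*x^4/4 - x^3 + x^2 + 4*x - 2*cos(2*x)


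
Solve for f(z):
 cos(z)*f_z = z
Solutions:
 f(z) = C1 + Integral(z/cos(z), z)


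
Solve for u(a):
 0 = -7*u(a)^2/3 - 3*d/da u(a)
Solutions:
 u(a) = 9/(C1 + 7*a)


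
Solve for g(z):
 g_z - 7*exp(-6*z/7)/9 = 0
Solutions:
 g(z) = C1 - 49*exp(-6*z/7)/54


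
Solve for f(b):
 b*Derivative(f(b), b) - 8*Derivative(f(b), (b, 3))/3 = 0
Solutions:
 f(b) = C1 + Integral(C2*airyai(3^(1/3)*b/2) + C3*airybi(3^(1/3)*b/2), b)


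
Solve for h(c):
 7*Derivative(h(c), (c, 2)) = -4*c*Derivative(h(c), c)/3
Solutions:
 h(c) = C1 + C2*erf(sqrt(42)*c/21)


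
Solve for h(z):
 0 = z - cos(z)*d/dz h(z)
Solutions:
 h(z) = C1 + Integral(z/cos(z), z)


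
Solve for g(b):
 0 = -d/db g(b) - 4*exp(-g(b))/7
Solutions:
 g(b) = log(C1 - 4*b/7)


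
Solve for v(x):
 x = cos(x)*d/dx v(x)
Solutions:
 v(x) = C1 + Integral(x/cos(x), x)


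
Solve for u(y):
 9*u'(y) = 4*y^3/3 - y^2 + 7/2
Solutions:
 u(y) = C1 + y^4/27 - y^3/27 + 7*y/18


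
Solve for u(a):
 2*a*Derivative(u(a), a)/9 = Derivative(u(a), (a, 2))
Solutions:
 u(a) = C1 + C2*erfi(a/3)


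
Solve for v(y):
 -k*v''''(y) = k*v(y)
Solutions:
 v(y) = (C1*sin(sqrt(2)*y/2) + C2*cos(sqrt(2)*y/2))*exp(-sqrt(2)*y/2) + (C3*sin(sqrt(2)*y/2) + C4*cos(sqrt(2)*y/2))*exp(sqrt(2)*y/2)


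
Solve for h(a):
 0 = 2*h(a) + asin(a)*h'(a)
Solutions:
 h(a) = C1*exp(-2*Integral(1/asin(a), a))


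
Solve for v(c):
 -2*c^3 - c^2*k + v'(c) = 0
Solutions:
 v(c) = C1 + c^4/2 + c^3*k/3


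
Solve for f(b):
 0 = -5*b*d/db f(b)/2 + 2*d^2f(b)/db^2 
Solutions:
 f(b) = C1 + C2*erfi(sqrt(10)*b/4)


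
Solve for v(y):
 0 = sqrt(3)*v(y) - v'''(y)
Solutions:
 v(y) = C3*exp(3^(1/6)*y) + (C1*sin(3^(2/3)*y/2) + C2*cos(3^(2/3)*y/2))*exp(-3^(1/6)*y/2)


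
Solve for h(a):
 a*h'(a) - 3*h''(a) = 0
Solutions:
 h(a) = C1 + C2*erfi(sqrt(6)*a/6)


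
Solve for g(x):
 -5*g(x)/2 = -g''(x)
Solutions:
 g(x) = C1*exp(-sqrt(10)*x/2) + C2*exp(sqrt(10)*x/2)


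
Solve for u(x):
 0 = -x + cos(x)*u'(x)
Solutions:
 u(x) = C1 + Integral(x/cos(x), x)


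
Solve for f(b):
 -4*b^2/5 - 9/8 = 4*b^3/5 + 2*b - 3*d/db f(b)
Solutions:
 f(b) = C1 + b^4/15 + 4*b^3/45 + b^2/3 + 3*b/8


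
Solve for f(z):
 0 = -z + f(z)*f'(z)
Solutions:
 f(z) = -sqrt(C1 + z^2)
 f(z) = sqrt(C1 + z^2)


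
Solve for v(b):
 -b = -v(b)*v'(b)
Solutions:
 v(b) = -sqrt(C1 + b^2)
 v(b) = sqrt(C1 + b^2)


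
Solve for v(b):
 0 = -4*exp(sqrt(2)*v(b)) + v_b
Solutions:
 v(b) = sqrt(2)*(2*log(-1/(C1 + 4*b)) - log(2))/4


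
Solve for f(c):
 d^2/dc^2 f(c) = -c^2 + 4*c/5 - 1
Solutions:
 f(c) = C1 + C2*c - c^4/12 + 2*c^3/15 - c^2/2


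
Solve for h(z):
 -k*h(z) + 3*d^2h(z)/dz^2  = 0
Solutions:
 h(z) = C1*exp(-sqrt(3)*sqrt(k)*z/3) + C2*exp(sqrt(3)*sqrt(k)*z/3)


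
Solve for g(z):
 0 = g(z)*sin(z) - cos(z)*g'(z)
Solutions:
 g(z) = C1/cos(z)


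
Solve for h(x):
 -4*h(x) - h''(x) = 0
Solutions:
 h(x) = C1*sin(2*x) + C2*cos(2*x)


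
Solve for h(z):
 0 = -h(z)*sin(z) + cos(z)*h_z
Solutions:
 h(z) = C1/cos(z)


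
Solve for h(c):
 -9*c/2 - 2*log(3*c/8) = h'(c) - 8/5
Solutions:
 h(c) = C1 - 9*c^2/4 - 2*c*log(c) - 2*c*log(3) + 18*c/5 + 6*c*log(2)


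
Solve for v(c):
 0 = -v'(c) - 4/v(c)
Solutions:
 v(c) = -sqrt(C1 - 8*c)
 v(c) = sqrt(C1 - 8*c)


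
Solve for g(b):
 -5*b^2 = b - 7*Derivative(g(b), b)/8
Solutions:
 g(b) = C1 + 40*b^3/21 + 4*b^2/7


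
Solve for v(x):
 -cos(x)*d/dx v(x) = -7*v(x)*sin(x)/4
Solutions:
 v(x) = C1/cos(x)^(7/4)


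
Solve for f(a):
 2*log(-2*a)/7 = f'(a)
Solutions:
 f(a) = C1 + 2*a*log(-a)/7 + 2*a*(-1 + log(2))/7


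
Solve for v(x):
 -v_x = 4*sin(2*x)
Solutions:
 v(x) = C1 + 2*cos(2*x)


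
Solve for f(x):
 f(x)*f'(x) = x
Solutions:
 f(x) = -sqrt(C1 + x^2)
 f(x) = sqrt(C1 + x^2)


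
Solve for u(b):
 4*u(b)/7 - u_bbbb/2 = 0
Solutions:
 u(b) = C1*exp(-14^(3/4)*b/7) + C2*exp(14^(3/4)*b/7) + C3*sin(14^(3/4)*b/7) + C4*cos(14^(3/4)*b/7)


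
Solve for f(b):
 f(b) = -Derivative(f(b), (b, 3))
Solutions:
 f(b) = C3*exp(-b) + (C1*sin(sqrt(3)*b/2) + C2*cos(sqrt(3)*b/2))*exp(b/2)


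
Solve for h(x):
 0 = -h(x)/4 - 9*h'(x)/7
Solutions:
 h(x) = C1*exp(-7*x/36)


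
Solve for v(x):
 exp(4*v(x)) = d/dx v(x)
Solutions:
 v(x) = log(-(-1/(C1 + 4*x))^(1/4))
 v(x) = log(-1/(C1 + 4*x))/4
 v(x) = log(-I*(-1/(C1 + 4*x))^(1/4))
 v(x) = log(I*(-1/(C1 + 4*x))^(1/4))


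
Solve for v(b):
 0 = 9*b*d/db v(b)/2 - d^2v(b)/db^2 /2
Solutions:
 v(b) = C1 + C2*erfi(3*sqrt(2)*b/2)


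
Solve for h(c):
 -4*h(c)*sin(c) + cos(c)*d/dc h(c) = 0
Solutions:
 h(c) = C1/cos(c)^4


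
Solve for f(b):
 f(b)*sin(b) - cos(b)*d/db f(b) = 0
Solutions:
 f(b) = C1/cos(b)


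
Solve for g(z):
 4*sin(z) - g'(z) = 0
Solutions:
 g(z) = C1 - 4*cos(z)


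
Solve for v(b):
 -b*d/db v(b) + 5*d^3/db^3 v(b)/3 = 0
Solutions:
 v(b) = C1 + Integral(C2*airyai(3^(1/3)*5^(2/3)*b/5) + C3*airybi(3^(1/3)*5^(2/3)*b/5), b)


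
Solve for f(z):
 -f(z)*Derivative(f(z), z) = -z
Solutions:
 f(z) = -sqrt(C1 + z^2)
 f(z) = sqrt(C1 + z^2)


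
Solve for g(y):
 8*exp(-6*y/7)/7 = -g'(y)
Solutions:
 g(y) = C1 + 4*exp(-6*y/7)/3


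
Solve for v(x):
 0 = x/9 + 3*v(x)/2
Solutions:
 v(x) = -2*x/27


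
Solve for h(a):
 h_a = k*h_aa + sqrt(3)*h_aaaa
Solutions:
 h(a) = C1 + C2*exp(a*(-2*6^(1/3)*k/(sqrt(4*sqrt(3)*k^3 + 81) + 9)^(1/3) + 2^(2/3)*3^(1/6)*(sqrt(4*sqrt(3)*k^3 + 81) + 9)^(1/3))/6) + C3*exp(a*(-16*sqrt(3)*k/((-2^(2/3)*3^(1/6) + 6^(2/3)*I)*(sqrt(4*sqrt(3)*k^3 + 81) + 9)^(1/3)) - 2^(2/3)*3^(1/6)*(sqrt(4*sqrt(3)*k^3 + 81) + 9)^(1/3) + 6^(2/3)*I*(sqrt(4*sqrt(3)*k^3 + 81) + 9)^(1/3))/12) + C4*exp(a*(16*sqrt(3)*k/((2^(2/3)*3^(1/6) + 6^(2/3)*I)*(sqrt(4*sqrt(3)*k^3 + 81) + 9)^(1/3)) - 2^(2/3)*3^(1/6)*(sqrt(4*sqrt(3)*k^3 + 81) + 9)^(1/3) - 6^(2/3)*I*(sqrt(4*sqrt(3)*k^3 + 81) + 9)^(1/3))/12)


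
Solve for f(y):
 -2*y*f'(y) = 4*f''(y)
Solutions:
 f(y) = C1 + C2*erf(y/2)


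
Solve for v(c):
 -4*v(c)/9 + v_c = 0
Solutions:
 v(c) = C1*exp(4*c/9)


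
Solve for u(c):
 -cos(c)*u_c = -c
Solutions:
 u(c) = C1 + Integral(c/cos(c), c)


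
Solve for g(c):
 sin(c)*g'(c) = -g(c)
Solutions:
 g(c) = C1*sqrt(cos(c) + 1)/sqrt(cos(c) - 1)


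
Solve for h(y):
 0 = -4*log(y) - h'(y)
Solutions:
 h(y) = C1 - 4*y*log(y) + 4*y


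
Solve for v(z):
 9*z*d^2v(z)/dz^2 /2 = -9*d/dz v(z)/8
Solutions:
 v(z) = C1 + C2*z^(3/4)


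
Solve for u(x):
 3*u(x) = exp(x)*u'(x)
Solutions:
 u(x) = C1*exp(-3*exp(-x))


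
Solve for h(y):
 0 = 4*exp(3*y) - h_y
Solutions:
 h(y) = C1 + 4*exp(3*y)/3


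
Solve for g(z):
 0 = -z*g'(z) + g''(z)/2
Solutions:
 g(z) = C1 + C2*erfi(z)


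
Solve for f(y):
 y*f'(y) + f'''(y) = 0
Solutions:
 f(y) = C1 + Integral(C2*airyai(-y) + C3*airybi(-y), y)


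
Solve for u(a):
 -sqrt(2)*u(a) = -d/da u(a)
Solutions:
 u(a) = C1*exp(sqrt(2)*a)


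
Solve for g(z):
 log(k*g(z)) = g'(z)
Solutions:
 li(k*g(z))/k = C1 + z


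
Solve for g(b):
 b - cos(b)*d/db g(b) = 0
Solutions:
 g(b) = C1 + Integral(b/cos(b), b)


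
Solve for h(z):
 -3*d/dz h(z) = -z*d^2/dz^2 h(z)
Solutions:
 h(z) = C1 + C2*z^4


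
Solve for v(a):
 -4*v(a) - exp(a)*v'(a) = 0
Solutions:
 v(a) = C1*exp(4*exp(-a))


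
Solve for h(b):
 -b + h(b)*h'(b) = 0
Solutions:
 h(b) = -sqrt(C1 + b^2)
 h(b) = sqrt(C1 + b^2)


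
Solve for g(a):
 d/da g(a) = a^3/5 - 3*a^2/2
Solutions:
 g(a) = C1 + a^4/20 - a^3/2


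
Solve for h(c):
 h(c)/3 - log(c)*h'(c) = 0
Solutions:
 h(c) = C1*exp(li(c)/3)


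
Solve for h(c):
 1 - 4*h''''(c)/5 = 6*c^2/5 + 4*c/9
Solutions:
 h(c) = C1 + C2*c + C3*c^2 + C4*c^3 - c^6/240 - c^5/216 + 5*c^4/96


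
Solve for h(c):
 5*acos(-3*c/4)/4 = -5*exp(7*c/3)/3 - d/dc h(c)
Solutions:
 h(c) = C1 - 5*c*acos(-3*c/4)/4 - 5*sqrt(16 - 9*c^2)/12 - 5*exp(7*c/3)/7


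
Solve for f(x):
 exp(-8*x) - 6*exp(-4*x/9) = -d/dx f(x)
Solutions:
 f(x) = C1 + exp(-8*x)/8 - 27*exp(-4*x/9)/2


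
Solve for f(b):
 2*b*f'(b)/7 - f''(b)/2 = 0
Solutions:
 f(b) = C1 + C2*erfi(sqrt(14)*b/7)


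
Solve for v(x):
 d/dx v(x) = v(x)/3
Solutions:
 v(x) = C1*exp(x/3)


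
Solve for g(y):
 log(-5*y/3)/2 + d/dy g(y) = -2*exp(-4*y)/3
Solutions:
 g(y) = C1 - y*log(-y)/2 + y*(-log(5) + 1 + log(3))/2 + exp(-4*y)/6


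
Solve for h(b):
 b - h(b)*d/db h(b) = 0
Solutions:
 h(b) = -sqrt(C1 + b^2)
 h(b) = sqrt(C1 + b^2)


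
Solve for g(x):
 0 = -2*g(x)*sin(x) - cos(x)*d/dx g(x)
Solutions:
 g(x) = C1*cos(x)^2


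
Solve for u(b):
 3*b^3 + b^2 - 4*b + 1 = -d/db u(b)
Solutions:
 u(b) = C1 - 3*b^4/4 - b^3/3 + 2*b^2 - b


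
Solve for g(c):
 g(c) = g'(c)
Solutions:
 g(c) = C1*exp(c)


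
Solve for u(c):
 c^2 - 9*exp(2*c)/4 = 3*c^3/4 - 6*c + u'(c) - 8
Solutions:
 u(c) = C1 - 3*c^4/16 + c^3/3 + 3*c^2 + 8*c - 9*exp(2*c)/8


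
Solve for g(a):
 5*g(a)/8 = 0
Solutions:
 g(a) = 0


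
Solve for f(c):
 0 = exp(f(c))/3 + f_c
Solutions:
 f(c) = log(1/(C1 + c)) + log(3)


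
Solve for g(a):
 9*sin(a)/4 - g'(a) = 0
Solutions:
 g(a) = C1 - 9*cos(a)/4


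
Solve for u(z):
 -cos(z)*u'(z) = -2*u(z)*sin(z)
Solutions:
 u(z) = C1/cos(z)^2


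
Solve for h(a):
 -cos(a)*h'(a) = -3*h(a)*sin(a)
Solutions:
 h(a) = C1/cos(a)^3


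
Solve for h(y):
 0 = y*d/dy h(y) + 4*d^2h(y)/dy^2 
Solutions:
 h(y) = C1 + C2*erf(sqrt(2)*y/4)


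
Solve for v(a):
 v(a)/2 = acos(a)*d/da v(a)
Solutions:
 v(a) = C1*exp(Integral(1/acos(a), a)/2)


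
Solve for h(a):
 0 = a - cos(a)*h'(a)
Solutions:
 h(a) = C1 + Integral(a/cos(a), a)


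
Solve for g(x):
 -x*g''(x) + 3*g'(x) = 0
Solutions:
 g(x) = C1 + C2*x^4


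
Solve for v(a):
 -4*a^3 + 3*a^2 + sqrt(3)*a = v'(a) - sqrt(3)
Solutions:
 v(a) = C1 - a^4 + a^3 + sqrt(3)*a^2/2 + sqrt(3)*a


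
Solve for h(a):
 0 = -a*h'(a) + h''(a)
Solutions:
 h(a) = C1 + C2*erfi(sqrt(2)*a/2)


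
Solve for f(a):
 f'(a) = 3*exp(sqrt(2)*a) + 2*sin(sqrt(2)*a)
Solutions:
 f(a) = C1 + 3*sqrt(2)*exp(sqrt(2)*a)/2 - sqrt(2)*cos(sqrt(2)*a)


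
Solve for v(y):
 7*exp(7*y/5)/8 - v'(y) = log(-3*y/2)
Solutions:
 v(y) = C1 - y*log(-y) + y*(-log(3) + log(2) + 1) + 5*exp(7*y/5)/8


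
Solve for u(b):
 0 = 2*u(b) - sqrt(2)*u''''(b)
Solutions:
 u(b) = C1*exp(-2^(1/8)*b) + C2*exp(2^(1/8)*b) + C3*sin(2^(1/8)*b) + C4*cos(2^(1/8)*b)


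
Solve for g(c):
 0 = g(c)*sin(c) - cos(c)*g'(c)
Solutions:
 g(c) = C1/cos(c)


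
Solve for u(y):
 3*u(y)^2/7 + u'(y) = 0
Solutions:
 u(y) = 7/(C1 + 3*y)


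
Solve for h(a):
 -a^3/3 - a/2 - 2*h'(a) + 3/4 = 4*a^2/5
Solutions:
 h(a) = C1 - a^4/24 - 2*a^3/15 - a^2/8 + 3*a/8


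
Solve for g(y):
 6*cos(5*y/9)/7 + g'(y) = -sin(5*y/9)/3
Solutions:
 g(y) = C1 - 54*sin(5*y/9)/35 + 3*cos(5*y/9)/5


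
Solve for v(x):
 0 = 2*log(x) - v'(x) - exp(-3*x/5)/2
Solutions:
 v(x) = C1 + 2*x*log(x) - 2*x + 5*exp(-3*x/5)/6


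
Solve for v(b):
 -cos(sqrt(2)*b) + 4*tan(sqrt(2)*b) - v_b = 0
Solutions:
 v(b) = C1 - 2*sqrt(2)*log(cos(sqrt(2)*b)) - sqrt(2)*sin(sqrt(2)*b)/2


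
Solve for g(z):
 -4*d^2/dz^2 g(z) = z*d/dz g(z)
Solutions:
 g(z) = C1 + C2*erf(sqrt(2)*z/4)


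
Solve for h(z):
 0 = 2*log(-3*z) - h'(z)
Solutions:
 h(z) = C1 + 2*z*log(-z) + 2*z*(-1 + log(3))


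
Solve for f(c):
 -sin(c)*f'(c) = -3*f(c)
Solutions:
 f(c) = C1*(cos(c) - 1)^(3/2)/(cos(c) + 1)^(3/2)


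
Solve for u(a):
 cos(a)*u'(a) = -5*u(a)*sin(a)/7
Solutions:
 u(a) = C1*cos(a)^(5/7)


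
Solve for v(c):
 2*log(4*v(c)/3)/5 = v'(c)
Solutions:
 -5*Integral(1/(log(_y) - log(3) + 2*log(2)), (_y, v(c)))/2 = C1 - c


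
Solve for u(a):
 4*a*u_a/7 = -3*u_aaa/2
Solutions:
 u(a) = C1 + Integral(C2*airyai(-2*21^(2/3)*a/21) + C3*airybi(-2*21^(2/3)*a/21), a)


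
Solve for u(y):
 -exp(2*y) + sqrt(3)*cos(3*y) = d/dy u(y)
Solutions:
 u(y) = C1 - exp(2*y)/2 + sqrt(3)*sin(3*y)/3


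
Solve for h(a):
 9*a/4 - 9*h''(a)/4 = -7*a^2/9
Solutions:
 h(a) = C1 + C2*a + 7*a^4/243 + a^3/6


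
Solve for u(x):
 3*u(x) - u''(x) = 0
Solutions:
 u(x) = C1*exp(-sqrt(3)*x) + C2*exp(sqrt(3)*x)


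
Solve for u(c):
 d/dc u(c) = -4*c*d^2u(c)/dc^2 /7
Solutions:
 u(c) = C1 + C2/c^(3/4)


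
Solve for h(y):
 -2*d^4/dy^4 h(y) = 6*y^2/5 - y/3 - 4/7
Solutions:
 h(y) = C1 + C2*y + C3*y^2 + C4*y^3 - y^6/600 + y^5/720 + y^4/84


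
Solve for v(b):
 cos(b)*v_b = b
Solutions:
 v(b) = C1 + Integral(b/cos(b), b)


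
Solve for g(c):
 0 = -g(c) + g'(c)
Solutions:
 g(c) = C1*exp(c)


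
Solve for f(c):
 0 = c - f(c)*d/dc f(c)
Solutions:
 f(c) = -sqrt(C1 + c^2)
 f(c) = sqrt(C1 + c^2)


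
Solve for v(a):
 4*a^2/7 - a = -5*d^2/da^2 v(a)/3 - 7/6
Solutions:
 v(a) = C1 + C2*a - a^4/35 + a^3/10 - 7*a^2/20


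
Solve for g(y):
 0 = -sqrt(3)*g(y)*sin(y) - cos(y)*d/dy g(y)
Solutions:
 g(y) = C1*cos(y)^(sqrt(3))


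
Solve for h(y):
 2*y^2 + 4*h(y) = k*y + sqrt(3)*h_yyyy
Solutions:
 h(y) = C1*exp(-sqrt(2)*3^(7/8)*y/3) + C2*exp(sqrt(2)*3^(7/8)*y/3) + C3*sin(sqrt(2)*3^(7/8)*y/3) + C4*cos(sqrt(2)*3^(7/8)*y/3) + k*y/4 - y^2/2


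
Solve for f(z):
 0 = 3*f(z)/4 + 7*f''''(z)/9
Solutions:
 f(z) = (C1*sin(21^(3/4)*z/14) + C2*cos(21^(3/4)*z/14))*exp(-21^(3/4)*z/14) + (C3*sin(21^(3/4)*z/14) + C4*cos(21^(3/4)*z/14))*exp(21^(3/4)*z/14)


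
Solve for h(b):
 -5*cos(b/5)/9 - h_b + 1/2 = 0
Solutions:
 h(b) = C1 + b/2 - 25*sin(b/5)/9


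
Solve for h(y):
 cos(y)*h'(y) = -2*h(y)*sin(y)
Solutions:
 h(y) = C1*cos(y)^2


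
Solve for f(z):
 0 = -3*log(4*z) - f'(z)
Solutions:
 f(z) = C1 - 3*z*log(z) - z*log(64) + 3*z


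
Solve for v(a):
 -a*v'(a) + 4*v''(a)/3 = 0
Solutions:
 v(a) = C1 + C2*erfi(sqrt(6)*a/4)


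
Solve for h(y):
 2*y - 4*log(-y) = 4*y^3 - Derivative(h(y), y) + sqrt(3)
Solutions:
 h(y) = C1 + y^4 - y^2 + 4*y*log(-y) + y*(-4 + sqrt(3))


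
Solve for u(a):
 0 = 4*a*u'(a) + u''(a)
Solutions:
 u(a) = C1 + C2*erf(sqrt(2)*a)


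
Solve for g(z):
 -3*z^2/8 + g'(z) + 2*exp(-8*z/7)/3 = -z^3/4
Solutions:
 g(z) = C1 - z^4/16 + z^3/8 + 7*exp(-8*z/7)/12


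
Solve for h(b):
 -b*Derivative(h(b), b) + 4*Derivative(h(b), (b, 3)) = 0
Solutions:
 h(b) = C1 + Integral(C2*airyai(2^(1/3)*b/2) + C3*airybi(2^(1/3)*b/2), b)


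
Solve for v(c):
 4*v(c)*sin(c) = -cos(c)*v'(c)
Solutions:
 v(c) = C1*cos(c)^4


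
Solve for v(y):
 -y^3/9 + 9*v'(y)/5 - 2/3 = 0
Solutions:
 v(y) = C1 + 5*y^4/324 + 10*y/27


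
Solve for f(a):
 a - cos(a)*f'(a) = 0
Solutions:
 f(a) = C1 + Integral(a/cos(a), a)


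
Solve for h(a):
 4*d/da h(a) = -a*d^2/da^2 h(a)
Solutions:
 h(a) = C1 + C2/a^3


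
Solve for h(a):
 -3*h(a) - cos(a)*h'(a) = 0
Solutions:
 h(a) = C1*(sin(a) - 1)^(3/2)/(sin(a) + 1)^(3/2)


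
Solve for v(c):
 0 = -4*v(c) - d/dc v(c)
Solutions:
 v(c) = C1*exp(-4*c)


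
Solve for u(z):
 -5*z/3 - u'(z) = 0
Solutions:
 u(z) = C1 - 5*z^2/6


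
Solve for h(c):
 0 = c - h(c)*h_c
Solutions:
 h(c) = -sqrt(C1 + c^2)
 h(c) = sqrt(C1 + c^2)


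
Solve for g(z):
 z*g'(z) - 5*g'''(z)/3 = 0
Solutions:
 g(z) = C1 + Integral(C2*airyai(3^(1/3)*5^(2/3)*z/5) + C3*airybi(3^(1/3)*5^(2/3)*z/5), z)


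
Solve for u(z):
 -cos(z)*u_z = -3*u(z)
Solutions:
 u(z) = C1*(sin(z) + 1)^(3/2)/(sin(z) - 1)^(3/2)


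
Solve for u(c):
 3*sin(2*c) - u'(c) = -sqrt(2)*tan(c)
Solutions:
 u(c) = C1 - sqrt(2)*log(cos(c)) - 3*cos(2*c)/2


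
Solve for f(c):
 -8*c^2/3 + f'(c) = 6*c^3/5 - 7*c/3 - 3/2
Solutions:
 f(c) = C1 + 3*c^4/10 + 8*c^3/9 - 7*c^2/6 - 3*c/2


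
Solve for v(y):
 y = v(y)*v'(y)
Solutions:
 v(y) = -sqrt(C1 + y^2)
 v(y) = sqrt(C1 + y^2)


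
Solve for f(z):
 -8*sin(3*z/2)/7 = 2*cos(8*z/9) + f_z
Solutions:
 f(z) = C1 - 9*sin(8*z/9)/4 + 16*cos(3*z/2)/21


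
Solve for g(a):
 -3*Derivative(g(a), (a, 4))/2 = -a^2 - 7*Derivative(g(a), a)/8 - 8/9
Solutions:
 g(a) = C1 + C4*exp(126^(1/3)*a/6) - 8*a^3/21 - 64*a/63 + (C2*sin(14^(1/3)*3^(1/6)*a/4) + C3*cos(14^(1/3)*3^(1/6)*a/4))*exp(-126^(1/3)*a/12)


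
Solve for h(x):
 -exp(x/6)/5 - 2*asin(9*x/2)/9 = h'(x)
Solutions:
 h(x) = C1 - 2*x*asin(9*x/2)/9 - 2*sqrt(4 - 81*x^2)/81 - 6*exp(x/6)/5


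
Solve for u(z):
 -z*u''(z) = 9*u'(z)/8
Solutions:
 u(z) = C1 + C2/z^(1/8)


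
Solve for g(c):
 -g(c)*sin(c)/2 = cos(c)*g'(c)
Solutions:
 g(c) = C1*sqrt(cos(c))


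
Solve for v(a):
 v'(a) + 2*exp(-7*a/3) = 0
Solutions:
 v(a) = C1 + 6*exp(-7*a/3)/7


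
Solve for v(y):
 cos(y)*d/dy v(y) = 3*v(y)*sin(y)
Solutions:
 v(y) = C1/cos(y)^3


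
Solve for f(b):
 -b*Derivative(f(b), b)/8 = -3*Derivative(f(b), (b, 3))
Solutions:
 f(b) = C1 + Integral(C2*airyai(3^(2/3)*b/6) + C3*airybi(3^(2/3)*b/6), b)


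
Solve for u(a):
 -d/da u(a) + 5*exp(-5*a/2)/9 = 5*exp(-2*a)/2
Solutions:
 u(a) = C1 + 5*exp(-2*a)/4 - 2*exp(-5*a/2)/9


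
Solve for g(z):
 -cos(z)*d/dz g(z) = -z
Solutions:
 g(z) = C1 + Integral(z/cos(z), z)


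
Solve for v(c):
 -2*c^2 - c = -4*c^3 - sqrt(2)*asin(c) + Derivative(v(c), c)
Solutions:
 v(c) = C1 + c^4 - 2*c^3/3 - c^2/2 + sqrt(2)*(c*asin(c) + sqrt(1 - c^2))


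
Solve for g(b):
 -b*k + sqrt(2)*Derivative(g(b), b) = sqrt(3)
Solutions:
 g(b) = C1 + sqrt(2)*b^2*k/4 + sqrt(6)*b/2


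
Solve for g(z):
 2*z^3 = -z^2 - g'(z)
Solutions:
 g(z) = C1 - z^4/2 - z^3/3


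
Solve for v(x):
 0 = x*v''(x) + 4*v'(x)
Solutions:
 v(x) = C1 + C2/x^3


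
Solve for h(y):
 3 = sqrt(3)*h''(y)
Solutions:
 h(y) = C1 + C2*y + sqrt(3)*y^2/2


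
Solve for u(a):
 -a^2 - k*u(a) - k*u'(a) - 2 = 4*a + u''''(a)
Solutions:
 u(a) = C1*exp(a*Piecewise((-sqrt(-(-k^2)^(1/3))/2 - sqrt(2*k/sqrt(-(-k^2)^(1/3)) + (-k^2)^(1/3))/2, Eq(k, 0)), (-sqrt(2*k/(3*(k^2/16 + sqrt(k^4/256 - k^3/27))^(1/3)) + 2*(k^2/16 + sqrt(k^4/256 - k^3/27))^(1/3))/2 - sqrt(2*k/sqrt(2*k/(3*(k^2/16 + sqrt(k^4/256 - k^3/27))^(1/3)) + 2*(k^2/16 + sqrt(k^4/256 - k^3/27))^(1/3)) - 2*k/(3*(k^2/16 + sqrt(k^4/256 - k^3/27))^(1/3)) - 2*(k^2/16 + sqrt(k^4/256 - k^3/27))^(1/3))/2, True))) + C2*exp(a*Piecewise((-sqrt(-(-k^2)^(1/3))/2 + sqrt(2*k/sqrt(-(-k^2)^(1/3)) + (-k^2)^(1/3))/2, Eq(k, 0)), (-sqrt(2*k/(3*(k^2/16 + sqrt(k^4/256 - k^3/27))^(1/3)) + 2*(k^2/16 + sqrt(k^4/256 - k^3/27))^(1/3))/2 + sqrt(2*k/sqrt(2*k/(3*(k^2/16 + sqrt(k^4/256 - k^3/27))^(1/3)) + 2*(k^2/16 + sqrt(k^4/256 - k^3/27))^(1/3)) - 2*k/(3*(k^2/16 + sqrt(k^4/256 - k^3/27))^(1/3)) - 2*(k^2/16 + sqrt(k^4/256 - k^3/27))^(1/3))/2, True))) + C3*exp(a*Piecewise((sqrt(-(-k^2)^(1/3))/2 - sqrt(-2*k/sqrt(-(-k^2)^(1/3)) + (-k^2)^(1/3))/2, Eq(k, 0)), (sqrt(2*k/(3*(k^2/16 + sqrt(k^4/256 - k^3/27))^(1/3)) + 2*(k^2/16 + sqrt(k^4/256 - k^3/27))^(1/3))/2 - sqrt(-2*k/sqrt(2*k/(3*(k^2/16 + sqrt(k^4/256 - k^3/27))^(1/3)) + 2*(k^2/16 + sqrt(k^4/256 - k^3/27))^(1/3)) - 2*k/(3*(k^2/16 + sqrt(k^4/256 - k^3/27))^(1/3)) - 2*(k^2/16 + sqrt(k^4/256 - k^3/27))^(1/3))/2, True))) + C4*exp(a*Piecewise((sqrt(-(-k^2)^(1/3))/2 + sqrt(-2*k/sqrt(-(-k^2)^(1/3)) + (-k^2)^(1/3))/2, Eq(k, 0)), (sqrt(2*k/(3*(k^2/16 + sqrt(k^4/256 - k^3/27))^(1/3)) + 2*(k^2/16 + sqrt(k^4/256 - k^3/27))^(1/3))/2 + sqrt(-2*k/sqrt(2*k/(3*(k^2/16 + sqrt(k^4/256 - k^3/27))^(1/3)) + 2*(k^2/16 + sqrt(k^4/256 - k^3/27))^(1/3)) - 2*k/(3*(k^2/16 + sqrt(k^4/256 - k^3/27))^(1/3)) - 2*(k^2/16 + sqrt(k^4/256 - k^3/27))^(1/3))/2, True))) - a^2/k - 2*a/k


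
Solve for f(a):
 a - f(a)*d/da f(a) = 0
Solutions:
 f(a) = -sqrt(C1 + a^2)
 f(a) = sqrt(C1 + a^2)


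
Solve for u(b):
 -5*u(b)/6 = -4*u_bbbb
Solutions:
 u(b) = C1*exp(-270^(1/4)*b/6) + C2*exp(270^(1/4)*b/6) + C3*sin(270^(1/4)*b/6) + C4*cos(270^(1/4)*b/6)


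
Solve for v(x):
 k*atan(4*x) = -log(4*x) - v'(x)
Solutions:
 v(x) = C1 - k*(x*atan(4*x) - log(16*x^2 + 1)/8) - x*log(x) - 2*x*log(2) + x


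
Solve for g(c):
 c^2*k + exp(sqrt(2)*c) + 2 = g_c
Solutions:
 g(c) = C1 + c^3*k/3 + 2*c + sqrt(2)*exp(sqrt(2)*c)/2


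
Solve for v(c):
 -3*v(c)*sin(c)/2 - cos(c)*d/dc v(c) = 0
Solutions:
 v(c) = C1*cos(c)^(3/2)


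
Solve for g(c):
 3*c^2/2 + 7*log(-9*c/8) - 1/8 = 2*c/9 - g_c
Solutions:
 g(c) = C1 - c^3/2 + c^2/9 - 7*c*log(-c) + c*(-14*log(3) + 57/8 + 21*log(2))


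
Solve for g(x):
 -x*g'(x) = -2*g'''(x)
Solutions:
 g(x) = C1 + Integral(C2*airyai(2^(2/3)*x/2) + C3*airybi(2^(2/3)*x/2), x)


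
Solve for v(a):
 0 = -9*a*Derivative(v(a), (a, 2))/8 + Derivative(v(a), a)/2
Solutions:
 v(a) = C1 + C2*a^(13/9)


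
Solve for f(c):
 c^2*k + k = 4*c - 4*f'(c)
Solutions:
 f(c) = C1 - c^3*k/12 + c^2/2 - c*k/4


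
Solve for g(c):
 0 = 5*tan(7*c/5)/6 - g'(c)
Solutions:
 g(c) = C1 - 25*log(cos(7*c/5))/42


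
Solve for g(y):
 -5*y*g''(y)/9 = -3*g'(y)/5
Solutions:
 g(y) = C1 + C2*y^(52/25)


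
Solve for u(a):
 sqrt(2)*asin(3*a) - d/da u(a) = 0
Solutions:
 u(a) = C1 + sqrt(2)*(a*asin(3*a) + sqrt(1 - 9*a^2)/3)


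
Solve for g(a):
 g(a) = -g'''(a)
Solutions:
 g(a) = C3*exp(-a) + (C1*sin(sqrt(3)*a/2) + C2*cos(sqrt(3)*a/2))*exp(a/2)
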